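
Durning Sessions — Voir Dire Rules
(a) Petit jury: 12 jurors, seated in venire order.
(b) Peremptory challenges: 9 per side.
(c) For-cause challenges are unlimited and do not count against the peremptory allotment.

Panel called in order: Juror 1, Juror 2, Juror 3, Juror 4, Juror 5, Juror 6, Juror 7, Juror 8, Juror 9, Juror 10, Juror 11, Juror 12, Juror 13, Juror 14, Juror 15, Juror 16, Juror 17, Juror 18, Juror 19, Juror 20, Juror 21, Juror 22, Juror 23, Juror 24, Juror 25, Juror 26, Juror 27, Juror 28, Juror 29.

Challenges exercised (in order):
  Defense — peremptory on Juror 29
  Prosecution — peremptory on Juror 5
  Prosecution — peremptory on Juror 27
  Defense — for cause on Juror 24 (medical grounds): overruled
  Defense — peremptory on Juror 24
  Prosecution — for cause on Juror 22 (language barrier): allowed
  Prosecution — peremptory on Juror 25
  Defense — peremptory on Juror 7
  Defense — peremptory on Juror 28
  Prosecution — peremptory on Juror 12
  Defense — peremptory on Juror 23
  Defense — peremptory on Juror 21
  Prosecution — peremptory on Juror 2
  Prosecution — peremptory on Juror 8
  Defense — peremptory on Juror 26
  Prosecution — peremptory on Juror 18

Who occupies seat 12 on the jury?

Removed: #2, #5, #7, #8, #12, #18, #21, #22, #23, #24, #25, #26, #27, #28, #29.
Filling seats in venire order through position 12: #1, #3, #4, #6, #9, #10, #11, #13, #14, #15, #16, #17.
So seat 12 is #17.

17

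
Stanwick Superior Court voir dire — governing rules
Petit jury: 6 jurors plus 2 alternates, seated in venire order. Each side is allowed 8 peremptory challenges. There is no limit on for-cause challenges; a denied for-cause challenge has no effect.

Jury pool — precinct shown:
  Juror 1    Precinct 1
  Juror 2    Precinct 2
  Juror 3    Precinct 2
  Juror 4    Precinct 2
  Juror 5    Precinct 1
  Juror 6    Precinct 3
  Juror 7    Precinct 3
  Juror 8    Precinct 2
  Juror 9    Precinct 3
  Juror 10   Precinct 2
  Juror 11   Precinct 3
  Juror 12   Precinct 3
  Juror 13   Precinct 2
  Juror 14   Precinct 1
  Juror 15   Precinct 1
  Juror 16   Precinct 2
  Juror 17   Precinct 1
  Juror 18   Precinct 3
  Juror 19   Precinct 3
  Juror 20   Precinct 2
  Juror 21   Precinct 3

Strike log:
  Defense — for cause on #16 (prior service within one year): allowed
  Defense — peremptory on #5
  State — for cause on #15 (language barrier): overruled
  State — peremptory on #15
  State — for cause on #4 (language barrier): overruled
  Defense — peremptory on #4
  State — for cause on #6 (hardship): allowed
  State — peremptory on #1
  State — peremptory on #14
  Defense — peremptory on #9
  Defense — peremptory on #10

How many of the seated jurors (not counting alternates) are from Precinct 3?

3

Removed: #1, #4, #5, #6, #9, #10, #14, #15, #16.
Seated jurors 1–6: #2, #3, #7, #8, #11, #12 (alternates #13, #17 not counted).
Of those, in Precinct 3: #7, #11, #12 → 3.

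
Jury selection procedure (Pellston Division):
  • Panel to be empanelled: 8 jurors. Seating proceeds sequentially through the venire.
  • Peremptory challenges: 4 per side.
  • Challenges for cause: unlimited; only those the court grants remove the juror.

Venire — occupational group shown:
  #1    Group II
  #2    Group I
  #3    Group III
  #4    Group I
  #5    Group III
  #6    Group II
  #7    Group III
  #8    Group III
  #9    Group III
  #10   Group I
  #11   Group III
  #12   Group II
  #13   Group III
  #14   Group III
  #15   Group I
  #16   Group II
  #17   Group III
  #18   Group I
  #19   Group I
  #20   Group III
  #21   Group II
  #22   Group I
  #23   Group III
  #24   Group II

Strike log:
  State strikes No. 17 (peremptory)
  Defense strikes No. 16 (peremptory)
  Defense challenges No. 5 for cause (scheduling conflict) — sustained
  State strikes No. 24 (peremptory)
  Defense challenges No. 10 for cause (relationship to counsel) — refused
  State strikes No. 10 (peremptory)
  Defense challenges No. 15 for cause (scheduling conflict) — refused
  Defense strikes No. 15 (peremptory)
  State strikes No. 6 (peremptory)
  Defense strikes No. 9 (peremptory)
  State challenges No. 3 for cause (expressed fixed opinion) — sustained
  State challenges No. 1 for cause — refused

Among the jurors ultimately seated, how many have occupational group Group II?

2

Removed: #3, #5, #6, #9, #10, #15, #16, #17, #24.
Seated jurors 1–8: #1, #2, #4, #7, #8, #11, #12, #13.
Of those, in Group II: #1, #12 → 2.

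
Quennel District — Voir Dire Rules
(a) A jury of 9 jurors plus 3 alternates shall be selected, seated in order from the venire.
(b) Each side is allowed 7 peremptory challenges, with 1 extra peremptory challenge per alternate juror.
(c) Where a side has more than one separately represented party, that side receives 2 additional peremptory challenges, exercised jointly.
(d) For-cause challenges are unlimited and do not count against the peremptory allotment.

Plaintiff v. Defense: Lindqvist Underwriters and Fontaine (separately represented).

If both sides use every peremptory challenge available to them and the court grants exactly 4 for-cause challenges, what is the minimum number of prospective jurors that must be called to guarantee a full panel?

38

Seats to fill: 9 + 3 alternates = 12.
Peremptories — Plaintiff: 7 + 1×3 = 10; Defense: 7 + 1×3 + 2 = 12; total 22.
For-cause removals: 4.
Minimum venire: 12 + 22 + 4 = 38.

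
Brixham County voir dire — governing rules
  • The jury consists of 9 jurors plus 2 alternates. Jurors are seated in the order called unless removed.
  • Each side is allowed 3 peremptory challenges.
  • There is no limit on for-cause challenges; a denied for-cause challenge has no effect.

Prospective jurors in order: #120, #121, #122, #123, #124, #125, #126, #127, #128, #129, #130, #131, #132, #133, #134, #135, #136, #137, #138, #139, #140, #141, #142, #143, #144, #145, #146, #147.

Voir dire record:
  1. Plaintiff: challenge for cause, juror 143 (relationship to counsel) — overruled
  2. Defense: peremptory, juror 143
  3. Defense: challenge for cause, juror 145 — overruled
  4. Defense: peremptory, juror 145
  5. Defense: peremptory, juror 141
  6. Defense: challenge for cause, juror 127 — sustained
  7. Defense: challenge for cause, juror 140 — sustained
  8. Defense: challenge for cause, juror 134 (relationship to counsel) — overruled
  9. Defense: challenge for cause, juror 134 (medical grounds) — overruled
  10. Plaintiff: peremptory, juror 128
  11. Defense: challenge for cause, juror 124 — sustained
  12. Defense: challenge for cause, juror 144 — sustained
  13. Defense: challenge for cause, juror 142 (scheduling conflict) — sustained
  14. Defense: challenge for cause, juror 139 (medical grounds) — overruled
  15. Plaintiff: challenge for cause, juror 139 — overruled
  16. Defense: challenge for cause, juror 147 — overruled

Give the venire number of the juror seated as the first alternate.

132

Removed: #124, #127, #128, #140, #141, #142, #143, #144, #145. (#134, #139, #147 stay — for-cause denied.)
Seating in order: seats 1–9 → #120, #121, #122, #123, #125, #126, #129, #130, #131; alternates → #132, #133.
So alternate 1 is #132.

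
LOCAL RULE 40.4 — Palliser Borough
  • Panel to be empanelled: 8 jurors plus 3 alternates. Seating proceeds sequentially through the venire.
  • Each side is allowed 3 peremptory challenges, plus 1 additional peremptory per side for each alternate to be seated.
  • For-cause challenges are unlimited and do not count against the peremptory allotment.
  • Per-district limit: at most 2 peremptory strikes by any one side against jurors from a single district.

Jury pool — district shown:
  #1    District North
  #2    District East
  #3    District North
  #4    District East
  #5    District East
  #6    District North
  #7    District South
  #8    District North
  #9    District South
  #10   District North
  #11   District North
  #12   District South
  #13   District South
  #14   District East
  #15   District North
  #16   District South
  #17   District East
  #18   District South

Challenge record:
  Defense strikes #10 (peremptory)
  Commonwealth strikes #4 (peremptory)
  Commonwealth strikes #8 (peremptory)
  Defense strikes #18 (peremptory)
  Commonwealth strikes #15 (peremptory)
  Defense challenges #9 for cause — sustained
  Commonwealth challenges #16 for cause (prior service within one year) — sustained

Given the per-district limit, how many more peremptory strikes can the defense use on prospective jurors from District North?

1

Defense peremptories so far: #10, #18 — 2 of 6 used, 4 left overall.
Against District North: #10 — 1 used; per-district cap 2 leaves 1.
Binding limit: min(4, 1) = 1.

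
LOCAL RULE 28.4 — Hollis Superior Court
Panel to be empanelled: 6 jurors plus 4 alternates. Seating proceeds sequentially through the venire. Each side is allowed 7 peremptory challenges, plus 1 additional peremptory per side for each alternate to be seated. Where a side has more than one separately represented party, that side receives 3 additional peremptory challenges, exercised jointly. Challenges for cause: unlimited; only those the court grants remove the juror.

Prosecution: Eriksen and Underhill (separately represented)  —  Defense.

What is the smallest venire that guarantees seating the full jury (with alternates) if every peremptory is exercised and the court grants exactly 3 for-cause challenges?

Seats to fill: 6 + 4 alternates = 10.
Peremptories — Prosecution: 7 + 1×4 + 3 = 14; Defense: 7 + 1×4 = 11; total 25.
For-cause removals: 3.
Minimum venire: 10 + 25 + 3 = 38.

38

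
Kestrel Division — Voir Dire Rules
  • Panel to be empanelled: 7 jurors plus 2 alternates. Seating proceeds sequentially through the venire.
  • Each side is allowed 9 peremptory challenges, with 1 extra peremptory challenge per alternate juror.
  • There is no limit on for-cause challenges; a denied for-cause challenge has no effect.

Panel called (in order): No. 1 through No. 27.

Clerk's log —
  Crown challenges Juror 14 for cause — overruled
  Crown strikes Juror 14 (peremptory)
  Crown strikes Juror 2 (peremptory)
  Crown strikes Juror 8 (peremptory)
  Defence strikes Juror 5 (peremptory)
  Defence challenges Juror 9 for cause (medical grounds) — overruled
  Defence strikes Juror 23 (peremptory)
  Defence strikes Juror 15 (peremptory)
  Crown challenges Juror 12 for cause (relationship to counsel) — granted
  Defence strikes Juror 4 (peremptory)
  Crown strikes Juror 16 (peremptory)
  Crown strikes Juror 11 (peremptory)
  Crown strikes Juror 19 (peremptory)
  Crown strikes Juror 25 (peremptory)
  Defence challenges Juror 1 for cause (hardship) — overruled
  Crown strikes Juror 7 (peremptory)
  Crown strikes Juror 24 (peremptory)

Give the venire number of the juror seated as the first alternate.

Removed: #2, #4, #5, #7, #8, #11, #12, #14, #15, #16, #19, #23, #24, #25. (#1, #9 stay — for-cause denied.)
Filling seats in venire order through position 8: #1, #3, #6, #9, #10, #13, #17, #18.
So alternate 1 is #18.

18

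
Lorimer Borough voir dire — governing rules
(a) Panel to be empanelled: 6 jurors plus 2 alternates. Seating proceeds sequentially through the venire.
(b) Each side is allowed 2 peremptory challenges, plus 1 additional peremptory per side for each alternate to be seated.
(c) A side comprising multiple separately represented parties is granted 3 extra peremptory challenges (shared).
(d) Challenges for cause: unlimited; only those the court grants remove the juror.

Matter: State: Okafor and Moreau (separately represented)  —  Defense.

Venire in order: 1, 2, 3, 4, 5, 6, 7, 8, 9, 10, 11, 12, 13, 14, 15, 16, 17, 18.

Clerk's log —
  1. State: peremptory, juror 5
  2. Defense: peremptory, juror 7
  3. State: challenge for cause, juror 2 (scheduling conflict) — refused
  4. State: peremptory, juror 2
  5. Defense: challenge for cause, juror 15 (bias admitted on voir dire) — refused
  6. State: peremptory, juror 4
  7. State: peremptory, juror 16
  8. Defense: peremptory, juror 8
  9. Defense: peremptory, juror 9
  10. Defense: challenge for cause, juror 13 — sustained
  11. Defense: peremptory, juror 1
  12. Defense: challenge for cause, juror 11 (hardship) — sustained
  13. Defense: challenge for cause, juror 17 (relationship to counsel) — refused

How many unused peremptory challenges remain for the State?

State allotment: 2 base + 1 × 2 alternates + 3 multi-party = 7.
State peremptories used: #5, #2, #4, #16 — 4 (the for-cause on #2 doesn't count).
Remaining: 7 − 4 = 3.

3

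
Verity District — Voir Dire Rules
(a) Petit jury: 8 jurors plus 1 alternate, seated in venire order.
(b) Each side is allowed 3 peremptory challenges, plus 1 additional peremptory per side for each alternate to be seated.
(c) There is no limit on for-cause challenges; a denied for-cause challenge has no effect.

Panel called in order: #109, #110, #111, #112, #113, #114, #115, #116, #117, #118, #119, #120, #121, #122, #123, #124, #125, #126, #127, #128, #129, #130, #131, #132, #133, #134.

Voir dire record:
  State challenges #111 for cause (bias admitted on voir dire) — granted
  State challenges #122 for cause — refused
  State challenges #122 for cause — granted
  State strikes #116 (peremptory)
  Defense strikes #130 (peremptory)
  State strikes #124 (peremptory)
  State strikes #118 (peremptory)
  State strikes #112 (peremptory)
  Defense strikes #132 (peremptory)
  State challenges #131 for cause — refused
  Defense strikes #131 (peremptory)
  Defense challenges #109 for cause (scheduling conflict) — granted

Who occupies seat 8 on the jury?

121

Removed: #109, #111, #112, #116, #118, #122, #124, #130, #131, #132.
Seating in order: seats 1–8 → #110, #113, #114, #115, #117, #119, #120, #121; alternates → #123.
So seat 8 is #121.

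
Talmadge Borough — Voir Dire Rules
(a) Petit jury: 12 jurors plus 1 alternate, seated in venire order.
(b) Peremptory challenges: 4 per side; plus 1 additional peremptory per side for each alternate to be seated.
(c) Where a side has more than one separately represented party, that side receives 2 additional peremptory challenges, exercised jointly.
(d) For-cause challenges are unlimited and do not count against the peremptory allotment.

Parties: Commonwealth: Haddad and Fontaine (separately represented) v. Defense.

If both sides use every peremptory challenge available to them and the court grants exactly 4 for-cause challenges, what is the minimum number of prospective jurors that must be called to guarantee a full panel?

29

Seats to fill: 12 + 1 alternates = 13.
Peremptories — Commonwealth: 4 + 1×1 + 2 = 7; Defense: 4 + 1×1 = 5; total 12.
For-cause removals: 4.
Minimum venire: 13 + 12 + 4 = 29.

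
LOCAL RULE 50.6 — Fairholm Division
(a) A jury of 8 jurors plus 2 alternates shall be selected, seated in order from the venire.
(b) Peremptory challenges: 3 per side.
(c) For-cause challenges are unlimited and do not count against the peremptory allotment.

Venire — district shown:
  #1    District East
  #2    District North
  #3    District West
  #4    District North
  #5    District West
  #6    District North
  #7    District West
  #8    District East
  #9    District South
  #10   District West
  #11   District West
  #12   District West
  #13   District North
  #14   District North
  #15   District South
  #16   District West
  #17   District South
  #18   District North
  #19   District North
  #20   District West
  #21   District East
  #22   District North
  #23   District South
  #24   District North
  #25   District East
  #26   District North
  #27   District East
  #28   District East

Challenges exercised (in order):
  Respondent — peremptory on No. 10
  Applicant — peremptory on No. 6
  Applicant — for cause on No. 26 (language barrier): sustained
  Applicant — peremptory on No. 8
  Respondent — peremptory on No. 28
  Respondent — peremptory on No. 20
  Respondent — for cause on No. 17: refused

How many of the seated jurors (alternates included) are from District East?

Removed: #6, #8, #10, #20, #26, #28.
Seated (10 incl. alternates): #1, #2, #3, #4, #5, #7, #9, #11, #12, #13.
Of those, in District East: #1 → 1.

1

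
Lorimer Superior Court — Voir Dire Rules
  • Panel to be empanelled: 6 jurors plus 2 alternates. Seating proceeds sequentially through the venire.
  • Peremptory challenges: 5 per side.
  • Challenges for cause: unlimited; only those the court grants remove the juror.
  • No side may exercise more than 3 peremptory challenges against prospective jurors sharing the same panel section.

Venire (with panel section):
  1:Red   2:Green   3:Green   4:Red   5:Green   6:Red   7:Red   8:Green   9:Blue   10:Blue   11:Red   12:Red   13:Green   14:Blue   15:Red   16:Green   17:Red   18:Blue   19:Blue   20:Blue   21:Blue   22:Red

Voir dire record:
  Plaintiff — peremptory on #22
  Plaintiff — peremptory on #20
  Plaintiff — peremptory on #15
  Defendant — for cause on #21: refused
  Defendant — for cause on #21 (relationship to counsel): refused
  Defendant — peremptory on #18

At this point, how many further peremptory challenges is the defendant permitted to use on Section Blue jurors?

Defendant peremptories so far: #18 — 1 of 5 used, 4 left overall.
Against Section Blue: #18 — 1 used; per-section cap 3 leaves 2.
Binding limit: min(4, 2) = 2.

2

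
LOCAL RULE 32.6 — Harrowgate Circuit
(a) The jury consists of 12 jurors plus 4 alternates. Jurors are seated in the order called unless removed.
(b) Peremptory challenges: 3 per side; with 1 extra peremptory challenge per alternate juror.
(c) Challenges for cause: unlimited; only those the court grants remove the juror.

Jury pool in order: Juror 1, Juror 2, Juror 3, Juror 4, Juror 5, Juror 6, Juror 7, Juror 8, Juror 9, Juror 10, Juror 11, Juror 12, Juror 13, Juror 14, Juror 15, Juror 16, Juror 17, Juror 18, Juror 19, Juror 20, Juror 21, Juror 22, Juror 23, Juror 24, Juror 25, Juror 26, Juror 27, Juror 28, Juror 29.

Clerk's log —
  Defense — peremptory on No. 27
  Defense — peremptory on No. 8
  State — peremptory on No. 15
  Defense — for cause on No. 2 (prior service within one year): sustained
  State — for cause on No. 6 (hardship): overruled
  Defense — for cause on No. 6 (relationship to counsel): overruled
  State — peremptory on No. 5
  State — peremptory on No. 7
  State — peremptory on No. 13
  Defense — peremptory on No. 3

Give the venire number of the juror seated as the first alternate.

20

Removed: #2, #3, #5, #7, #8, #13, #15, #27. (#6 stays — for-cause denied.)
Seating in order: seats 1–12 → #1, #4, #6, #9, #10, #11, #12, #14, #16, #17, #18, #19; alternates → #20, #21, #22, #23.
So alternate 1 is #20.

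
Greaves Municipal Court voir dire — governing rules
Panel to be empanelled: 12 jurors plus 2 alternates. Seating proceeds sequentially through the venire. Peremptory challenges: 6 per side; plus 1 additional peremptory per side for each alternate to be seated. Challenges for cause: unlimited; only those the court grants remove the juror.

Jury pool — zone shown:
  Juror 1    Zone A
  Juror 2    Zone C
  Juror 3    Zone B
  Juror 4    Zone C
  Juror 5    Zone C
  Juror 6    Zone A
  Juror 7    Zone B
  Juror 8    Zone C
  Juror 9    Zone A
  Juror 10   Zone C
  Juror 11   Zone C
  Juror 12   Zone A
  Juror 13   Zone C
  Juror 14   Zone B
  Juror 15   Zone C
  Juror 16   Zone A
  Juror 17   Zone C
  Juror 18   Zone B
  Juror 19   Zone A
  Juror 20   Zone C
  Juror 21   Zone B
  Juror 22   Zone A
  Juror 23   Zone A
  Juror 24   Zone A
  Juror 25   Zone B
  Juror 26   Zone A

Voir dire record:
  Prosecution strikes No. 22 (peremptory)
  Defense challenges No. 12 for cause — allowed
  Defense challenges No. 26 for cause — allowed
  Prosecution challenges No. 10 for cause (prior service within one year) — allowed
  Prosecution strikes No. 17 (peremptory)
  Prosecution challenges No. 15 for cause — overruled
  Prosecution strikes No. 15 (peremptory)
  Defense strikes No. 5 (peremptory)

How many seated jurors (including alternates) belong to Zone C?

Removed: #5, #10, #12, #15, #17, #22, #26.
Seated (14 incl. alternates): #1, #2, #3, #4, #6, #7, #8, #9, #11, #13, #14, #16, #18, #19.
Of those, in Zone C: #2, #4, #8, #11, #13 → 5.

5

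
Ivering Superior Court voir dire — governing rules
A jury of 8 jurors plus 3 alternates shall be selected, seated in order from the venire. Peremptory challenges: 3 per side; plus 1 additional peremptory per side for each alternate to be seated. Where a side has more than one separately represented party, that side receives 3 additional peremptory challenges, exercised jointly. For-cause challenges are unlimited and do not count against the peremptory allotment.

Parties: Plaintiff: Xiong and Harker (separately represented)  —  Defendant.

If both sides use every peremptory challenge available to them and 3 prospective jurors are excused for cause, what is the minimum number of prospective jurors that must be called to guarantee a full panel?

29

Seats to fill: 8 + 3 alternates = 11.
Peremptories — Plaintiff: 3 + 1×3 + 3 = 9; Defendant: 3 + 1×3 = 6; total 15.
For-cause removals: 3.
Minimum venire: 11 + 15 + 3 = 29.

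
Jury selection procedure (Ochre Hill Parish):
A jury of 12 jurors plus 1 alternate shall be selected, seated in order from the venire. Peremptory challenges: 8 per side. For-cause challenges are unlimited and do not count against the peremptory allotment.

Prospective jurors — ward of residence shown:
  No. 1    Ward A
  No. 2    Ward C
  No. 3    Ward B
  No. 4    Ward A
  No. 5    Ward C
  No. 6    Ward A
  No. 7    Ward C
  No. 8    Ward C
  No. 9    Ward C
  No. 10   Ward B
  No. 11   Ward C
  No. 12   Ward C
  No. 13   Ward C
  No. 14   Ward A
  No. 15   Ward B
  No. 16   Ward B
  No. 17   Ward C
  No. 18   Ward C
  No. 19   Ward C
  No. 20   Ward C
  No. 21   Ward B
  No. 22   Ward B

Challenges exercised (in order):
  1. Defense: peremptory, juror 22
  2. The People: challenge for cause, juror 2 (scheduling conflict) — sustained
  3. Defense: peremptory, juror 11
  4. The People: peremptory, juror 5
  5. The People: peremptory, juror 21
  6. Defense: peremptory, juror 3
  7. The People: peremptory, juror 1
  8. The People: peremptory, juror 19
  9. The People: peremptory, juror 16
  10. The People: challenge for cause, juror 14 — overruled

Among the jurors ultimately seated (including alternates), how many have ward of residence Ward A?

Removed: #1, #2, #3, #5, #11, #16, #19, #21, #22.
Seated (13 incl. alternates): #4, #6, #7, #8, #9, #10, #12, #13, #14, #15, #17, #18, #20.
Of those, in Ward A: #4, #6, #14 → 3.

3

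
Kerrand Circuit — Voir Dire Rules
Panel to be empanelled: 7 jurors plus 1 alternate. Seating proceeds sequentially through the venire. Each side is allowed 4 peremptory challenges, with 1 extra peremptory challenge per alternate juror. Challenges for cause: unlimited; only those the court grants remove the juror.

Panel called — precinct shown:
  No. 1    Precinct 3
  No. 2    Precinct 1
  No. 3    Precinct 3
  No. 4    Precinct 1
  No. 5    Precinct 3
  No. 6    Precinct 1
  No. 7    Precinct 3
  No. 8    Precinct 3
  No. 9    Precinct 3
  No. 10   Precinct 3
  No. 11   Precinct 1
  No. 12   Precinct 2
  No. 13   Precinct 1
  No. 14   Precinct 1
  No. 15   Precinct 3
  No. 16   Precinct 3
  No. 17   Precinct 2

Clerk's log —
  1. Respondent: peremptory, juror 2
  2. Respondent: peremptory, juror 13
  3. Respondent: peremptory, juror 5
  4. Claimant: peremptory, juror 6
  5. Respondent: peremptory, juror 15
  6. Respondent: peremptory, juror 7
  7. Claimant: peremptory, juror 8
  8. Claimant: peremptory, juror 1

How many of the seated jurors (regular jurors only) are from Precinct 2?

Removed: #1, #2, #5, #6, #7, #8, #13, #15.
Seated jurors 1–7: #3, #4, #9, #10, #11, #12, #14 (alternates #16 not counted).
Of those, in Precinct 2: #12 → 1.

1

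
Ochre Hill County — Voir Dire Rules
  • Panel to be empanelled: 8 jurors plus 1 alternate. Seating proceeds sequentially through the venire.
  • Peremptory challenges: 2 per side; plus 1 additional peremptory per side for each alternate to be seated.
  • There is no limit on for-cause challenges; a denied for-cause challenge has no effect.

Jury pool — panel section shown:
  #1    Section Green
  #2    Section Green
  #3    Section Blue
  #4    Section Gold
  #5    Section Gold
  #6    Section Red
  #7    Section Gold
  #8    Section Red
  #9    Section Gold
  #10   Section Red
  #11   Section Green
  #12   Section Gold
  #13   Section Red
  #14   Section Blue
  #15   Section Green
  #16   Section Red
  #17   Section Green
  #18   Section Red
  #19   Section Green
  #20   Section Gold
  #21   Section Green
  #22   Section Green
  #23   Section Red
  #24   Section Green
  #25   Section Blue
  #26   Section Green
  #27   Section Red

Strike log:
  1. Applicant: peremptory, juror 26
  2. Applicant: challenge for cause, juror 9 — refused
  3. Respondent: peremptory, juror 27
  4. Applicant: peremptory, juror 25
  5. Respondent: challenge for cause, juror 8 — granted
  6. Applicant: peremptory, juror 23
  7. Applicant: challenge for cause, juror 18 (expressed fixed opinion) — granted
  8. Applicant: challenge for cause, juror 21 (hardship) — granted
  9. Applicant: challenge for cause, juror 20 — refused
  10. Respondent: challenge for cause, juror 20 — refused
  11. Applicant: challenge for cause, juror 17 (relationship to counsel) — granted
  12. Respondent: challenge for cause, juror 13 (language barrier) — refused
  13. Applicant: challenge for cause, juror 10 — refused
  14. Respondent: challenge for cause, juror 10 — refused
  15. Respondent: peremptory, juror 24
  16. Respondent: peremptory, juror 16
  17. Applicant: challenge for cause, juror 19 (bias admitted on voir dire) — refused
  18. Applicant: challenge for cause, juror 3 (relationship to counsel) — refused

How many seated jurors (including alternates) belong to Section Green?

2

Removed: #8, #16, #17, #18, #21, #23, #24, #25, #26, #27.
Seated (9 incl. alternates): #1, #2, #3, #4, #5, #6, #7, #9, #10.
Of those, in Section Green: #1, #2 → 2.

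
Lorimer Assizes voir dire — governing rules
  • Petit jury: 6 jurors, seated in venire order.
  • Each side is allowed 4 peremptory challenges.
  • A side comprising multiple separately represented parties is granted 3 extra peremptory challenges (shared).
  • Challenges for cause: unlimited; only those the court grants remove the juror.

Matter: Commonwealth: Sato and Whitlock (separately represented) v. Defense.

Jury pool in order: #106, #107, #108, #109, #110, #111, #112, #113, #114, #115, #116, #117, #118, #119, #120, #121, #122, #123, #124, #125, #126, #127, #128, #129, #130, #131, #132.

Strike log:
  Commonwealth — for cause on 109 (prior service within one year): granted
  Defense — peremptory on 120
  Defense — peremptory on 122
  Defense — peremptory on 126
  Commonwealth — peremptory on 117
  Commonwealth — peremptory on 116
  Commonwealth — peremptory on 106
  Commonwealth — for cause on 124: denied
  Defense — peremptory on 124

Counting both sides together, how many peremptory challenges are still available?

4

Commonwealth allotment: 4 base + 3 multi-party = 7. Defense allotment: 4.
Commonwealth peremptories used: #117, #116, #106 — 3 (for-cause on #109, #124 don't count).
Defense peremptories used: #120, #122, #126, #124 — 4.
Remaining: (7 − 3) + (4 − 4) = 4.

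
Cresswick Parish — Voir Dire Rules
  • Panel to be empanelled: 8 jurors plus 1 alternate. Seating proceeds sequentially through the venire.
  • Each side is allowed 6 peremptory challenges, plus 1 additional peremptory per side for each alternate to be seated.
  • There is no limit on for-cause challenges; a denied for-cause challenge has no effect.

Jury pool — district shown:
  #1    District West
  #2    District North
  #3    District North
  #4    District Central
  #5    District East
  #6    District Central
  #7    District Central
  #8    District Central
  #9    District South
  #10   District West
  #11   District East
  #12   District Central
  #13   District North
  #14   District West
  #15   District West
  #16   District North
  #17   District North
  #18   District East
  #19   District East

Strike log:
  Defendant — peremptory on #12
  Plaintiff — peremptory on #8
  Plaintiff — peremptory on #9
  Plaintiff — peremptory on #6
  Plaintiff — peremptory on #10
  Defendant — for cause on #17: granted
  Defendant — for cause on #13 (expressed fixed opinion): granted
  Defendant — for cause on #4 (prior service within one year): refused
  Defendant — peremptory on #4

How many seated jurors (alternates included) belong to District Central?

1

Removed: #4, #6, #8, #9, #10, #12, #13, #17.
Seated (9 incl. alternates): #1, #2, #3, #5, #7, #11, #14, #15, #16.
Of those, in District Central: #7 → 1.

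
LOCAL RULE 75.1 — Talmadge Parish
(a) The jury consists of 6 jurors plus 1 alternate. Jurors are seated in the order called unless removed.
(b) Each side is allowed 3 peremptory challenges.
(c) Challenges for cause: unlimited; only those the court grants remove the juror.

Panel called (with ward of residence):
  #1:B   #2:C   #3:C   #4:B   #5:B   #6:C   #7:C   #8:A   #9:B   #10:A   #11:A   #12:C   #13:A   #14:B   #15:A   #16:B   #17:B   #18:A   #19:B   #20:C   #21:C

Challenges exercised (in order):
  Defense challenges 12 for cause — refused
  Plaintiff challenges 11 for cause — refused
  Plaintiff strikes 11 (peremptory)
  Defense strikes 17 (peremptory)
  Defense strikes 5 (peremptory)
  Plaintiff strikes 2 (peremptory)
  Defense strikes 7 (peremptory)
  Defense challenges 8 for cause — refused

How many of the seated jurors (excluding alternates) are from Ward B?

3

Removed: #2, #5, #7, #11, #17.
Seated jurors 1–6: #1, #3, #4, #6, #8, #9 (alternates #10 not counted).
Of those, in Ward B: #1, #4, #9 → 3.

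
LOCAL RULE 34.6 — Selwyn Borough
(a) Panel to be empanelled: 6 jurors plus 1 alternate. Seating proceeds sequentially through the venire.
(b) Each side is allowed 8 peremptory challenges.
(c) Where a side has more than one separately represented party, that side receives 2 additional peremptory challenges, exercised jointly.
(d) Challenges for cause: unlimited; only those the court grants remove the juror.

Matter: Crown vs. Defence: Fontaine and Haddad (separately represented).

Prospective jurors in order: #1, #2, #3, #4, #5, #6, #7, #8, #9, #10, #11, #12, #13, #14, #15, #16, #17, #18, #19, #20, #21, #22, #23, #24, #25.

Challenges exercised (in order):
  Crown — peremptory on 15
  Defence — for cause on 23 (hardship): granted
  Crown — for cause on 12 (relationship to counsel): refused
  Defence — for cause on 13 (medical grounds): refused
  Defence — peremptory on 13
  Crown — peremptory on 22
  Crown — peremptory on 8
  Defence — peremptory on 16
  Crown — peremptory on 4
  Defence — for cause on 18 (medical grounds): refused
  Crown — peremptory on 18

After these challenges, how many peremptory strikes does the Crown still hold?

3

Crown allotment: 8.
Crown peremptories used: #15, #22, #8, #4, #18 — 5 (the for-cause on #12 doesn't count).
Remaining: 8 − 5 = 3.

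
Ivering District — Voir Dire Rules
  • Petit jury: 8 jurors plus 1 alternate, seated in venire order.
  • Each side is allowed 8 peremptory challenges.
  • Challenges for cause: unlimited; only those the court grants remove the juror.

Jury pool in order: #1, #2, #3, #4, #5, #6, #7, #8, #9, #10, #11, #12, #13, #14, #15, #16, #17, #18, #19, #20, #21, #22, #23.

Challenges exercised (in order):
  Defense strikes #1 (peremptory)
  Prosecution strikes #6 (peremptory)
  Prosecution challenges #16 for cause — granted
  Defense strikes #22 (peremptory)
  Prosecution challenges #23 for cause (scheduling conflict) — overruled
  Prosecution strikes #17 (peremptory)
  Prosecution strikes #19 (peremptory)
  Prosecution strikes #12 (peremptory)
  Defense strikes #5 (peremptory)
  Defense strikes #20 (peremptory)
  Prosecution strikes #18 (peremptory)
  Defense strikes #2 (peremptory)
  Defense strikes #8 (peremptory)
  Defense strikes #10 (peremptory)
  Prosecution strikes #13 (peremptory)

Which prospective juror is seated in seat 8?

Removed: #1, #2, #5, #6, #8, #10, #12, #13, #16, #17, #18, #19, #20, #22. (#23 stays — for-cause denied.)
Seating in order: seats 1–8 → #3, #4, #7, #9, #11, #14, #15, #21; alternates → #23.
So seat 8 is #21.

21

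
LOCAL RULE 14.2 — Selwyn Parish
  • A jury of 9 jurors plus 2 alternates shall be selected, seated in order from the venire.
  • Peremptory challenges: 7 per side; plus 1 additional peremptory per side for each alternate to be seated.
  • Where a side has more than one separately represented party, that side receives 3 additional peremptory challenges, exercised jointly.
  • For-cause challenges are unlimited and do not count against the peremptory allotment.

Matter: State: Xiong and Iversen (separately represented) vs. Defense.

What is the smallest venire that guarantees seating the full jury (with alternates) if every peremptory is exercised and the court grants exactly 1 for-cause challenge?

Seats to fill: 9 + 2 alternates = 11.
Peremptories — State: 7 + 1×2 + 3 = 12; Defense: 7 + 1×2 = 9; total 21.
For-cause removals: 1.
Minimum venire: 11 + 21 + 1 = 33.

33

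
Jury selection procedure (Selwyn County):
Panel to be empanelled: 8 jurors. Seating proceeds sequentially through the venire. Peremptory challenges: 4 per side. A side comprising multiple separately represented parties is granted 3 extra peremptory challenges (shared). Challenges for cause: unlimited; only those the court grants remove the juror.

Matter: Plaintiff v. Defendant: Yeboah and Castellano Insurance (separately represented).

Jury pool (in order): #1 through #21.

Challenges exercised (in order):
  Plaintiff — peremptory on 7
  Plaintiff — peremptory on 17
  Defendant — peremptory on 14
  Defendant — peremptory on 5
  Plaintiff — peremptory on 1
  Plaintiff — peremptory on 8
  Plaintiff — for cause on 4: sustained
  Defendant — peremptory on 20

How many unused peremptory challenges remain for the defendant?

4

Defendant allotment: 4 base + 3 multi-party = 7.
Defendant peremptories used: #14, #5, #20 — 3.
Remaining: 7 − 3 = 4.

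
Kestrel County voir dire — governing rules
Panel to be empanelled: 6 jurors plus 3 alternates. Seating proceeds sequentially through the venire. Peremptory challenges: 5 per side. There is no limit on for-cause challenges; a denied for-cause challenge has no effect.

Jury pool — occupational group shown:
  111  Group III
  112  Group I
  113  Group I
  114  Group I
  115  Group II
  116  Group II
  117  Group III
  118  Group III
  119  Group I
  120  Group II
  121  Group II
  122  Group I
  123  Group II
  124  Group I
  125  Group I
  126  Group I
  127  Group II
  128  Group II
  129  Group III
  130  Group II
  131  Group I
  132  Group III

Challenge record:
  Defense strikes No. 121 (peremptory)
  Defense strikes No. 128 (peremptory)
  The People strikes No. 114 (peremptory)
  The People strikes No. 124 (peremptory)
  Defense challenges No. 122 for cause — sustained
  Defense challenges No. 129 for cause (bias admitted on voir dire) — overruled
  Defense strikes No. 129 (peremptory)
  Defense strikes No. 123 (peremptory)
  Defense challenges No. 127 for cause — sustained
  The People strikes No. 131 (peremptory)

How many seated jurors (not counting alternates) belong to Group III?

2

Removed: #114, #121, #122, #123, #124, #127, #128, #129, #131.
Seated jurors 1–6: #111, #112, #113, #115, #116, #117 (alternates #118, #119, #120 not counted).
Of those, in Group III: #111, #117 → 2.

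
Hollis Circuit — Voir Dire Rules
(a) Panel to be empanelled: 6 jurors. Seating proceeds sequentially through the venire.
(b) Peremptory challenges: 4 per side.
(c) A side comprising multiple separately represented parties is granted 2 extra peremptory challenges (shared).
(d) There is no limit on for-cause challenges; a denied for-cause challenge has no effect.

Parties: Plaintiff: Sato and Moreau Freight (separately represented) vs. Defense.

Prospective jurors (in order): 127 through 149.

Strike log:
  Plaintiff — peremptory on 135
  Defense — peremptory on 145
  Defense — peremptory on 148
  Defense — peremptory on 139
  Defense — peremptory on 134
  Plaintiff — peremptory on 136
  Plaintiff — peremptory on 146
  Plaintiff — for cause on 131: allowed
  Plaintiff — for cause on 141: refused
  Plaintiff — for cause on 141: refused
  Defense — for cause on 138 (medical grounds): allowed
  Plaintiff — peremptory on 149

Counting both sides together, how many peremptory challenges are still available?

Plaintiff allotment: 4 base + 2 multi-party = 6. Defense allotment: 4.
Plaintiff peremptories used: #135, #136, #146, #149 — 4 (for-cause on #131, #141, #141 don't count).
Defense peremptories used: #145, #148, #139, #134 — 4 (the for-cause on #138 doesn't count).
Remaining: (6 − 4) + (4 − 4) = 2.

2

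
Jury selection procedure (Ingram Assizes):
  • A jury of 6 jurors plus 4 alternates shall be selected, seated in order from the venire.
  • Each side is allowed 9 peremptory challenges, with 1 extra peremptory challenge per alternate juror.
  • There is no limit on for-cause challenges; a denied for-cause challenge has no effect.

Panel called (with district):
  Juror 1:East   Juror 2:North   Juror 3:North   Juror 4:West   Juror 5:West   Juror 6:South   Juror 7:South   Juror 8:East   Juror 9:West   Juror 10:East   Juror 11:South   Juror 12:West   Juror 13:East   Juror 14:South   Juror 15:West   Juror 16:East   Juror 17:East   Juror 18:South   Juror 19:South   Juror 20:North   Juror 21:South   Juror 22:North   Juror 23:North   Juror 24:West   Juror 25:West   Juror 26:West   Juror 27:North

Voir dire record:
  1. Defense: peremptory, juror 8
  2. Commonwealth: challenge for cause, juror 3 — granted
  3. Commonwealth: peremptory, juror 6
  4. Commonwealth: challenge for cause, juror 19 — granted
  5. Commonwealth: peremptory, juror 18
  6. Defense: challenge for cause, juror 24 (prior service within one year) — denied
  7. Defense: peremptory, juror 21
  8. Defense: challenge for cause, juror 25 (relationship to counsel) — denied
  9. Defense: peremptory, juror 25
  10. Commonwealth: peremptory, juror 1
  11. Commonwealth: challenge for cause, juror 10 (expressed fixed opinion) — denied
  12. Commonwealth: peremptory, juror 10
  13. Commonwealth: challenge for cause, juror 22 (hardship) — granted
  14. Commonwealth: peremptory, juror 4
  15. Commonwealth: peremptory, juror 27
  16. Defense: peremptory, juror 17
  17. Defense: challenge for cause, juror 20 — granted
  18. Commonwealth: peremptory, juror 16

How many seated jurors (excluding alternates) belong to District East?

0

Removed: #1, #3, #4, #6, #8, #10, #16, #17, #18, #19, #20, #21, #22, #25, #27.
Seated jurors 1–6: #2, #5, #7, #9, #11, #12 (alternates #13, #14, #15, #23 not counted).
None of those are in District East → 0.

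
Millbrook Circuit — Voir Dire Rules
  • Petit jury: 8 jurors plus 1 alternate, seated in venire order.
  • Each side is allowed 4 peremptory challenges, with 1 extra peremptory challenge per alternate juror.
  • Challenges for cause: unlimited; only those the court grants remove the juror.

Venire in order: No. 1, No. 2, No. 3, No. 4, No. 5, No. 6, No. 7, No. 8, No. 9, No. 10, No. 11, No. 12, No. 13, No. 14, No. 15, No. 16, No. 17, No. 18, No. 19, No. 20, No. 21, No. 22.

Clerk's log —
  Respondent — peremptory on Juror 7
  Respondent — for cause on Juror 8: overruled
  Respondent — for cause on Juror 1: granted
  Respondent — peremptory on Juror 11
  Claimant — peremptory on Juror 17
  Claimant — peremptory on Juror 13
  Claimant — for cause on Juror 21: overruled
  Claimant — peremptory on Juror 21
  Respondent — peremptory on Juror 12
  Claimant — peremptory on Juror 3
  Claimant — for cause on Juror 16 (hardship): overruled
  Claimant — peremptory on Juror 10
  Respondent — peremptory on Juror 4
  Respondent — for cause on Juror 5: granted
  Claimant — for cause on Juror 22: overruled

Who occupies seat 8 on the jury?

Removed: #1, #3, #4, #5, #7, #10, #11, #12, #13, #17, #21. (#8, #16, #22 stay — for-cause denied.)
Seating in order: seats 1–8 → #2, #6, #8, #9, #14, #15, #16, #18; alternates → #19.
So seat 8 is #18.

18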